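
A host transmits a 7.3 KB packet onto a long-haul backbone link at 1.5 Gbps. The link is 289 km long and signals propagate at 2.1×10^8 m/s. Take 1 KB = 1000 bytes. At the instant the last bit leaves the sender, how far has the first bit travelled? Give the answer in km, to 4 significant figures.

8.176 km

t_tx = L/R = 58400/1500000000 = 3.89333e-05 s.
Distance = s × t_tx = 210000000 × 3.89333e-05 = 8.176 km.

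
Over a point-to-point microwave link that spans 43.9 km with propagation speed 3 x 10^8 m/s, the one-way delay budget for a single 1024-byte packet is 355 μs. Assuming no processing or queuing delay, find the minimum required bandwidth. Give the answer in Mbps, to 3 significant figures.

L = 8192 bits.
Propagation delay = 43900 / 300000000 = 146.333 μs.
Transmission budget = 355 − 146.333 = 208.667 μs.
R ≥ L / t_tx = 8192 bits / 0.000208667 s = 39.3 Mbps.

39.3 Mbps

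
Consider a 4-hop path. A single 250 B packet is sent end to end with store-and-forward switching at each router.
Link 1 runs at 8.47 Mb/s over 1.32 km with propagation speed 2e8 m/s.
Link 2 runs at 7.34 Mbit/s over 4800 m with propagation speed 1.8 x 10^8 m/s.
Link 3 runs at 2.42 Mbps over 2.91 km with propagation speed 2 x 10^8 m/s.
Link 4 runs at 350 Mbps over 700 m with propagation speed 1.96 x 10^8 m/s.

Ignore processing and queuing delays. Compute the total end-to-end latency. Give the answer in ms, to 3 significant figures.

L = 250 × 8 = 2000 bits.
Transmission delays (L/R per hop): 0.236128, 0.27248, 0.826446, 0.00571429 ms; sum = 1.34077 ms.
Propagation delays (d/s per hop): 0.0066, 0.0266667, 0.01455, 0.00357143 ms; sum = 0.0513881 ms.
End-to-end = 1.39 ms.

1.39 ms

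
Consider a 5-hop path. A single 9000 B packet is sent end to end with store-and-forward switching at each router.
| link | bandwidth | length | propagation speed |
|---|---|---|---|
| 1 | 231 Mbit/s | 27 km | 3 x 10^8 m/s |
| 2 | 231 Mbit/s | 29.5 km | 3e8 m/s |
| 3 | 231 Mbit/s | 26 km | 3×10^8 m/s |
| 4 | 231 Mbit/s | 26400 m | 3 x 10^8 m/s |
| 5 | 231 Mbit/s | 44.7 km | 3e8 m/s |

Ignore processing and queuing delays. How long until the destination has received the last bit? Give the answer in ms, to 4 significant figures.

2.070 ms

L = 9000 × 8 = 72000 bits.
Transmission delay per hop = L/R = 72000/231000000 = 0.311688 ms; 5 hops → 1.55844 ms.
Propagation delays (d/s per hop): 0.09, 0.0983333, 0.0866667, 0.088, 0.149 ms; sum = 0.512 ms.
End-to-end = 2.070 ms.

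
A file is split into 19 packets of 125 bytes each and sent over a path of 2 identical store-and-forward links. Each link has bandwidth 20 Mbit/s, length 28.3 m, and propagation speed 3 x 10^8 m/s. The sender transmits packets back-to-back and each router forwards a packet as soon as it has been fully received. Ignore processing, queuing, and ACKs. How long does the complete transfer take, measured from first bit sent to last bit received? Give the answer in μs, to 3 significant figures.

Per-hop transmission t_tx = L/R = 1000/20000000 = 50 μs.
Per-hop propagation t_prop = 28.3/300000000 = 0.0943333 μs.
Pipeline fill: first packet needs 2·t_tx to clear all hops; remaining 18 packets each add one t_tx.
Total = (2+19-1)·t_tx + 2·t_prop = 20·50 + 2·0.0943333 = 1000 μs.

1000 μs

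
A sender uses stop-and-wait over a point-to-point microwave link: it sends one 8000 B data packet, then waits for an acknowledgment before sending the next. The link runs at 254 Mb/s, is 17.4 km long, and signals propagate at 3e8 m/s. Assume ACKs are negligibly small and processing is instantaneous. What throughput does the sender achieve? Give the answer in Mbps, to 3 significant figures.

174 Mbps

t_tx = L/R = 64000/254000000 = 0.000251969 s.
t_prop = 17400/300000000 = 5.8e-05 s; RTT = 0.000116 s.
Cycle = t_tx + RTT = 0.000367969 s.
Throughput = L / cycle = 64000 / 0.000367969 = 174 Mbps.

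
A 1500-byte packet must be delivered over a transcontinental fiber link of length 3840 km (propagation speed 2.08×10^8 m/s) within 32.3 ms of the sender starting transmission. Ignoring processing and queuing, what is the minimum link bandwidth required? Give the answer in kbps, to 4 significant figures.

L = 12000 bits.
Propagation delay = 3840000 / 208000000 = 18.4615 ms.
Transmission budget = 32.3 − 18.4615 = 13.8385 ms.
R ≥ L / t_tx = 12000 bits / 0.0138385 s = 867.1 kbps.

867.1 kbps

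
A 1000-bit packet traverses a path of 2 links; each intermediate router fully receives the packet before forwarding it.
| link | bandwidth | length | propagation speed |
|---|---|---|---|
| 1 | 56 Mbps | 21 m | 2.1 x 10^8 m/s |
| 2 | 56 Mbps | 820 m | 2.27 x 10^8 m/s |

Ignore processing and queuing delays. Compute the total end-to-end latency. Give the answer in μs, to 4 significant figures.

39.43 μs

Transmission delay per hop = L/R = 1000/56000000 = 17.8571 μs; 2 hops → 35.7143 μs.
Propagation delays (d/s per hop): 0.1, 3.61233 μs; sum = 3.71233 μs.
End-to-end = 39.43 μs.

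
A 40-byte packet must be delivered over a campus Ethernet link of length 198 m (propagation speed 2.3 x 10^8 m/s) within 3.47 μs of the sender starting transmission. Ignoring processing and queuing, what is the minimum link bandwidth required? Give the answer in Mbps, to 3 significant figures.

L = 320 bits.
Propagation delay = 198 / 2.3e+08 = 0.86087 μs.
Transmission budget = 3.47 − 0.86087 = 2.60913 μs.
R ≥ L / t_tx = 320 bits / 2.60913e-06 s = 123 Mbps.

123 Mbps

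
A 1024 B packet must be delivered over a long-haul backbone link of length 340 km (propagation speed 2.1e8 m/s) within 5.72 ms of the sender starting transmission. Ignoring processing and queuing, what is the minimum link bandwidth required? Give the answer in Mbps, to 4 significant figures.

1.998 Mbps

L = 8192 bits.
Propagation delay = 340000 / 210000000 = 1.61905 ms.
Transmission budget = 5.72 − 1.61905 = 4.10095 ms.
R ≥ L / t_tx = 8192 bits / 0.00410095 s = 1.998 Mbps.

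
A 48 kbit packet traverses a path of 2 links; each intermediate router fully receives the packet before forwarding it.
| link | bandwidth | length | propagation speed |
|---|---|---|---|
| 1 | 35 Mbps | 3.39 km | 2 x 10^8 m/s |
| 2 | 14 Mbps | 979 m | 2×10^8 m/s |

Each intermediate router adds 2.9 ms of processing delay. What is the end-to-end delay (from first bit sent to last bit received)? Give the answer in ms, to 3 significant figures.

7.72 ms

L = 48000 bits.
Transmission delays (L/R per hop): 1.37143, 3.42857 ms; sum = 4.8 ms.
Propagation delays (d/s per hop): 0.01695, 0.004895 ms; sum = 0.021845 ms.
Processing at 1 router(s): 1 × 2.9 ms = 2.9 ms.
End-to-end = 7.72 ms.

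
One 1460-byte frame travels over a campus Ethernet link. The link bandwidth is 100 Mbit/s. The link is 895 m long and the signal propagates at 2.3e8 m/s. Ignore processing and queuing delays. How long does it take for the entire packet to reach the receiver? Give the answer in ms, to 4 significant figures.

0.1207 ms

L = 1460 × 8 = 11680 bits.
Transmission delay = L/R = 11680 / 100000000 = 0.1168 ms.
Propagation delay = d/s = 895 m / 2.3e+08 m/s = 0.0038913 ms.
Total = 0.1207 ms.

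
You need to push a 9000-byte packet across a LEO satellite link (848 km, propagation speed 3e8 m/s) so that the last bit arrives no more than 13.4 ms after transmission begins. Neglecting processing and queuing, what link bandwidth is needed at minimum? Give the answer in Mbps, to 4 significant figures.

6.810 Mbps

L = 72000 bits.
Propagation delay = 848000 / 300000000 = 2.82667 ms.
Transmission budget = 13.4 − 2.82667 = 10.5733 ms.
R ≥ L / t_tx = 72000 bits / 0.0105733 s = 6.810 Mbps.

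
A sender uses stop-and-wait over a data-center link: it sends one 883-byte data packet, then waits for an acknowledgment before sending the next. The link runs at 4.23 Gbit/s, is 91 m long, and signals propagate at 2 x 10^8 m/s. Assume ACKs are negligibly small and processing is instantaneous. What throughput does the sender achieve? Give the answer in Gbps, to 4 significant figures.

t_tx = L/R = 7064/4.23e+09 = 1.66998e-06 s.
t_prop = 91/200000000 = 4.55e-07 s; RTT = 9.1e-07 s.
Cycle = t_tx + RTT = 2.57998e-06 s.
Throughput = L / cycle = 7064 / 2.57998e-06 = 2.738 Gbps.

2.738 Gbps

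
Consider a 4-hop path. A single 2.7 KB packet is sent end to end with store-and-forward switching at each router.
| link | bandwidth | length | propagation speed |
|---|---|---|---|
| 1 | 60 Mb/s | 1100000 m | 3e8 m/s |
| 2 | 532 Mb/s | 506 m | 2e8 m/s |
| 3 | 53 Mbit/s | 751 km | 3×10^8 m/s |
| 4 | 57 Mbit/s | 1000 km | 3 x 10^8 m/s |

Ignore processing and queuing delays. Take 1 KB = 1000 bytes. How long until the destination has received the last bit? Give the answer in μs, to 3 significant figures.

L = 21600 bits.
Transmission delays (L/R per hop): 360, 40.6015, 407.547, 378.947 μs; sum = 1187.1 μs.
Propagation delays (d/s per hop): 3666.67, 2.53, 2503.33, 3333.33 μs; sum = 9505.86 μs.
End-to-end = 10700 μs.

10700 μs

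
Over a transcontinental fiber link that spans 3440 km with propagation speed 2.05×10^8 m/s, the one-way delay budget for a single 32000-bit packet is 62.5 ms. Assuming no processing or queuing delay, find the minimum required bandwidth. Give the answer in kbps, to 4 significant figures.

Propagation delay = 3440000 / 2.05e+08 = 16.7805 ms.
Transmission budget = 62.5 − 16.7805 = 45.7195 ms.
R ≥ L / t_tx = 32000 bits / 0.0457195 s = 699.9 kbps.

699.9 kbps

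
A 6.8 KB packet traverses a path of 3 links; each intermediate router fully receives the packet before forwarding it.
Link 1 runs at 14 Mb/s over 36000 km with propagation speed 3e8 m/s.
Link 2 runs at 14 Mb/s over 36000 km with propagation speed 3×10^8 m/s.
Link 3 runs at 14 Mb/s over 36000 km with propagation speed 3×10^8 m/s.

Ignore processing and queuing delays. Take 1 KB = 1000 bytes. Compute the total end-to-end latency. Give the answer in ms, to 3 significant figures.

372 ms

L = 54400 bits.
Transmission delay per hop = L/R = 54400/14000000 = 3.88571 ms; 3 hops → 11.6571 ms.
Propagation delays (d/s per hop): 120, 120, 120 ms; sum = 360 ms.
End-to-end = 372 ms.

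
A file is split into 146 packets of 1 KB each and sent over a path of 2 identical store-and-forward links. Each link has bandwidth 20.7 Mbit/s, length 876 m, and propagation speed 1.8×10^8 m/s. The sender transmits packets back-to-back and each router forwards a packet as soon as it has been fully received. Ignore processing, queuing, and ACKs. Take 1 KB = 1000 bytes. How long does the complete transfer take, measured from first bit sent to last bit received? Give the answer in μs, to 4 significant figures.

Per-hop transmission t_tx = L/R = 8000/20700000 = 386.473 μs.
Per-hop propagation t_prop = 876/180000000 = 4.86667 μs.
Pipeline fill: first packet needs 2·t_tx to clear all hops; remaining 145 packets each add one t_tx.
Total = (2+146-1)·t_tx + 2·t_prop = 147·386.473 + 2·4.86667 = 56820 μs.

56820 μs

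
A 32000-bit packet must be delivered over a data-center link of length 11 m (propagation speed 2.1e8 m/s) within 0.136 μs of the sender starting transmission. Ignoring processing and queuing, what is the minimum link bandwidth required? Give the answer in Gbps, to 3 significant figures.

383 Gbps

Propagation delay = 11 / 210000000 = 0.052381 μs.
Transmission budget = 0.136 − 0.052381 = 0.083619 μs.
R ≥ L / t_tx = 32000 bits / 8.3619e-08 s = 383 Gbps.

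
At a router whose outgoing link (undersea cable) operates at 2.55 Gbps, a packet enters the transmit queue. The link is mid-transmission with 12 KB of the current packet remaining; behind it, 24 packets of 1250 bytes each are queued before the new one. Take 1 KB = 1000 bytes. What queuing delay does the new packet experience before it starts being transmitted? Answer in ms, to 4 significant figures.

Each queued packet: L/R = 10000/2550000000 = 0.00392157 ms.
24 queued → 0.0941176 ms.
Plus remaining 96000 bits of current packet: 0.0376471 ms.
Queuing delay = 0.1318 ms.

0.1318 ms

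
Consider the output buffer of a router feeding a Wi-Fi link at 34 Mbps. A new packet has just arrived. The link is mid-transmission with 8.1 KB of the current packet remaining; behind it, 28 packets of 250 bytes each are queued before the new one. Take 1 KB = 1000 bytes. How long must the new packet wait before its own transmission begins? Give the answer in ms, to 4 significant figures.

3.553 ms

Each queued packet: L/R = 2000/34000000 = 0.0588235 ms.
28 queued → 1.64706 ms.
Plus remaining 64800 bits of current packet: 1.90588 ms.
Queuing delay = 3.553 ms.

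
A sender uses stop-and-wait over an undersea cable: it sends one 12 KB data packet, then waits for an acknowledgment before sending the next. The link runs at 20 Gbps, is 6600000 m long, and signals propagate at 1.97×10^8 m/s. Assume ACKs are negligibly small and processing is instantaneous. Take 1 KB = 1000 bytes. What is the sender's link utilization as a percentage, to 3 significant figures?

0.00716 %

t_tx = L/R = 96000/20000000000 = 4.8e-06 s.
t_prop = 6600000/197000000 = 0.0335025 s; RTT = 0.0670051 s.
Cycle = t_tx + RTT = 0.0670099 s.
Utilization = t_tx / cycle = 4.8e-06/0.0670099 = 0.00716 %.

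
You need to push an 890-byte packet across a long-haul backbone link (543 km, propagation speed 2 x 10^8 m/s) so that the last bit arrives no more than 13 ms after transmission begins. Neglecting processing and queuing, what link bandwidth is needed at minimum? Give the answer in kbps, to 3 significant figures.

692 kbps

L = 7120 bits.
Propagation delay = 543000 / 200000000 = 2.715 ms.
Transmission budget = 13 − 2.715 = 10.285 ms.
R ≥ L / t_tx = 7120 bits / 0.010285 s = 692 kbps.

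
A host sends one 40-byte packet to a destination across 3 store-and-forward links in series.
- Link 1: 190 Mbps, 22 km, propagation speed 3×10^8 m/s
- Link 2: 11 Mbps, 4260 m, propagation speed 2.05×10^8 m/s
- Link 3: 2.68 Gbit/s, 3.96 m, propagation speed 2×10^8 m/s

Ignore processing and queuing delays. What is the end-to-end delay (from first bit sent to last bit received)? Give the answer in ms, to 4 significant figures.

L = 40 × 8 = 320 bits.
Transmission delays (L/R per hop): 0.00168421, 0.0290909, 0.000119403 ms; sum = 0.0308945 ms.
Propagation delays (d/s per hop): 0.0733333, 0.0207805, 1.98e-05 ms; sum = 0.0941336 ms.
End-to-end = 0.1250 ms.

0.1250 ms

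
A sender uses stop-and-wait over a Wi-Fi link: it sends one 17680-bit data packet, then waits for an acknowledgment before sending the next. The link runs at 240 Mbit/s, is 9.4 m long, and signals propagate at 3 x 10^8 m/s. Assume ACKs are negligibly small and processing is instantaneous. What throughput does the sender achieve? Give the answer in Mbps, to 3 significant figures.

t_tx = L/R = 17680/240000000 = 7.36667e-05 s.
t_prop = 9.4/300000000 = 3.13333e-08 s; RTT = 6.26667e-08 s.
Cycle = t_tx + RTT = 7.37293e-05 s.
Throughput = L / cycle = 17680 / 7.37293e-05 = 240 Mbps.

240 Mbps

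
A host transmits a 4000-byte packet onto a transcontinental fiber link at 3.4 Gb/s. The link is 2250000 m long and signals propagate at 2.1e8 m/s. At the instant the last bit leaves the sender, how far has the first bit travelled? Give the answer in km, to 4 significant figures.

1.976 km

t_tx = L/R = 32000/3400000000 = 9.41176e-06 s.
Distance = s × t_tx = 210000000 × 9.41176e-06 = 1.976 km.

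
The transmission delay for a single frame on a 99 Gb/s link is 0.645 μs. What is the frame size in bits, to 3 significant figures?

63900 bits

L = R × t_tx = 99000000000 b/s × 6.45e-07 s = 63855 bits.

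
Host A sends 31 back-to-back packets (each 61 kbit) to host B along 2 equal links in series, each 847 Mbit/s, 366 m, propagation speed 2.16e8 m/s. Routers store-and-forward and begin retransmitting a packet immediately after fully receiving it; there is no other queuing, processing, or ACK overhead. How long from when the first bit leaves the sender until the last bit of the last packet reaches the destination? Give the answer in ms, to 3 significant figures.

Per-hop transmission t_tx = L/R = 61000/847000000 = 0.0720189 ms.
Per-hop propagation t_prop = 366/216000000 = 0.00169444 ms.
Pipeline fill: first packet needs 2·t_tx to clear all hops; remaining 30 packets each add one t_tx.
Total = (2+31-1)·t_tx + 2·t_prop = 32·0.0720189 + 2·0.00169444 = 2.31 ms.

2.31 ms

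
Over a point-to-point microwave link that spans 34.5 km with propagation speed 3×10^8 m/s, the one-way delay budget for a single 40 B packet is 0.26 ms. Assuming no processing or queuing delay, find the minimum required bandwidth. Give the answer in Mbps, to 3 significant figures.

L = 320 bits.
Propagation delay = 34500 / 300000000 = 0.115 ms.
Transmission budget = 0.26 − 0.115 = 0.145 ms.
R ≥ L / t_tx = 320 bits / 0.000145 s = 2.21 Mbps.

2.21 Mbps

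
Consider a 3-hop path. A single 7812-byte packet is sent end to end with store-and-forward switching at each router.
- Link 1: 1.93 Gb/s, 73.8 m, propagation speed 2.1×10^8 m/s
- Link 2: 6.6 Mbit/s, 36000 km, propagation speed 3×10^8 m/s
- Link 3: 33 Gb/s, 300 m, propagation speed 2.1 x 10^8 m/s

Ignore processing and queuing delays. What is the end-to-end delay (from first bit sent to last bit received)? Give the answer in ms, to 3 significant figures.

L = 7812 × 8 = 62496 bits.
Transmission delays (L/R per hop): 0.0323813, 9.46909, 0.00189382 ms; sum = 9.50337 ms.
Propagation delays (d/s per hop): 0.000351429, 120, 0.00142857 ms; sum = 120.002 ms.
End-to-end = 130 ms.

130 ms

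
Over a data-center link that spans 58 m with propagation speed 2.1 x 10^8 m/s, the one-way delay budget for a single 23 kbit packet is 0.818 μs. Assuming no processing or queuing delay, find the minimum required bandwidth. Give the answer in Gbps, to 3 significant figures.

42.5 Gbps

Propagation delay = 58 / 210000000 = 0.27619 μs.
Transmission budget = 0.818 − 0.27619 = 0.54181 μs.
R ≥ L / t_tx = 23000 bits / 5.4181e-07 s = 42.5 Gbps.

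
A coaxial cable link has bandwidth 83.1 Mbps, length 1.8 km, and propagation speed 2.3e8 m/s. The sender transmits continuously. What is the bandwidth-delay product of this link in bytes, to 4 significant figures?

Propagation delay = 1800 / 2.3e+08 = 7.82609e-06 s.
BDP = R × t_prop = 83100000 × 7.82609e-06 = 650.348 bits.
In bytes: 650.348/8 = 81.29 bytes.

81.29 bytes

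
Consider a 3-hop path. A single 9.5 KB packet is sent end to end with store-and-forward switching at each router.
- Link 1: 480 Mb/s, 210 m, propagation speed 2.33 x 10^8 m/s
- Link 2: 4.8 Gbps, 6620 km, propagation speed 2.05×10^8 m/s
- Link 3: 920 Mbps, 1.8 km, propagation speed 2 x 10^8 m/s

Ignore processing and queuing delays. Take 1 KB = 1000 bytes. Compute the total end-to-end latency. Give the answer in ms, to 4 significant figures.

32.56 ms

L = 76000 bits.
Transmission delays (L/R per hop): 0.158333, 0.0158333, 0.0826087 ms; sum = 0.256775 ms.
Propagation delays (d/s per hop): 0.000901288, 32.2927, 0.009 ms; sum = 32.3026 ms.
End-to-end = 32.56 ms.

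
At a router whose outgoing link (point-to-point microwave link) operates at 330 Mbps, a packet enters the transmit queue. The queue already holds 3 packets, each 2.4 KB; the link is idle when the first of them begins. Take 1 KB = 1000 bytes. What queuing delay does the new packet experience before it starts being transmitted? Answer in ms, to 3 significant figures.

Each queued packet: L/R = 19200/330000000 = 0.0581818 ms.
3 queued → 0.174545 ms.
Queuing delay = 0.175 ms.

0.175 ms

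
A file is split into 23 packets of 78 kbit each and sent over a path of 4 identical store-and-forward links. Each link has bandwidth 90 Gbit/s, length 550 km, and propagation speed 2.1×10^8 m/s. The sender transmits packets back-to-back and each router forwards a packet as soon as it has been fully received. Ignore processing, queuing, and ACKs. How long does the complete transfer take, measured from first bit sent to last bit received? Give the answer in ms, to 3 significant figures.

10.5 ms

Per-hop transmission t_tx = L/R = 78000/90000000000 = 0.000866667 ms.
Per-hop propagation t_prop = 550000/210000000 = 2.61905 ms.
Pipeline fill: first packet needs 4·t_tx to clear all hops; remaining 22 packets each add one t_tx.
Total = (4+23-1)·t_tx + 4·t_prop = 26·0.000866667 + 4·2.61905 = 10.5 ms.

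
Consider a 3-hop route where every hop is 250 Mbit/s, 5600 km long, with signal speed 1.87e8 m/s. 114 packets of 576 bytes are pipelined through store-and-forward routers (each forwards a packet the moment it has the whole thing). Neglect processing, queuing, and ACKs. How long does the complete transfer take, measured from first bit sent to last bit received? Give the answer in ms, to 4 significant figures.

91.98 ms

Per-hop transmission t_tx = L/R = 4608/250000000 = 0.018432 ms.
Per-hop propagation t_prop = 5600000/187000000 = 29.9465 ms.
Pipeline fill: first packet needs 3·t_tx to clear all hops; remaining 113 packets each add one t_tx.
Total = (3+114-1)·t_tx + 3·t_prop = 116·0.018432 + 3·29.9465 = 91.98 ms.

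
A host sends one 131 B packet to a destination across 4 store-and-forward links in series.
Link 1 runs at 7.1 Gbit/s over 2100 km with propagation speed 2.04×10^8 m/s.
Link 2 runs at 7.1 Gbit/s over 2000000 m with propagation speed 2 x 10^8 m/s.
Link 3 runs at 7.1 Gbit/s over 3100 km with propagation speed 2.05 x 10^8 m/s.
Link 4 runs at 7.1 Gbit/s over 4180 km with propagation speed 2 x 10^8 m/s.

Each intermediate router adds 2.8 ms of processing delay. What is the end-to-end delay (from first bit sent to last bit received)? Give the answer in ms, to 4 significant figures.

L = 131 × 8 = 1048 bits.
Transmission delay per hop = L/R = 1048/7100000000 = 0.000147606 ms; 4 hops → 0.000590423 ms.
Propagation delays (d/s per hop): 10.2941, 10, 15.122, 20.9 ms; sum = 56.3161 ms.
Processing at 3 router(s): 3 × 2.8 ms = 8.4 ms.
End-to-end = 64.72 ms.

64.72 ms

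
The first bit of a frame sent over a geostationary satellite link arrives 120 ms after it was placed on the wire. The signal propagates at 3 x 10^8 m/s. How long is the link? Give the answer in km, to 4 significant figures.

d = s × t_prop = 300000000 × 0.12 = 36000 km.

36000 km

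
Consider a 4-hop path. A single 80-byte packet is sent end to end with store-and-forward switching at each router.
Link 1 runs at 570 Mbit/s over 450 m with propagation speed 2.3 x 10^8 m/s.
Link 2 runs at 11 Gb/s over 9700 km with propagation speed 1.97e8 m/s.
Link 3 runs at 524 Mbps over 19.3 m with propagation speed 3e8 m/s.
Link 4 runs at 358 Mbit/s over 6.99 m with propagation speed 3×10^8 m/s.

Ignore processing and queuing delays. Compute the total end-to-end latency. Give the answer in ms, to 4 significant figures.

49.24 ms

L = 80 × 8 = 640 bits.
Transmission delays (L/R per hop): 0.00112281, 5.81818e-05, 0.00122137, 0.00178771 ms; sum = 0.00419007 ms.
Propagation delays (d/s per hop): 0.00195652, 49.2386, 6.43333e-05, 2.33e-05 ms; sum = 49.2406 ms.
End-to-end = 49.24 ms.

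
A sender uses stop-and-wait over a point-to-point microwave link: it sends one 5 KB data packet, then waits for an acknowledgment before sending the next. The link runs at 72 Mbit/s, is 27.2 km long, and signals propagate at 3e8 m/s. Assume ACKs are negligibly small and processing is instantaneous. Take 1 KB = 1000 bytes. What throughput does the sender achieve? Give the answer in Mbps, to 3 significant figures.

t_tx = L/R = 40000/72000000 = 0.000555556 s.
t_prop = 27200/300000000 = 9.06667e-05 s; RTT = 0.000181333 s.
Cycle = t_tx + RTT = 0.000736889 s.
Throughput = L / cycle = 40000 / 0.000736889 = 54.3 Mbps.

54.3 Mbps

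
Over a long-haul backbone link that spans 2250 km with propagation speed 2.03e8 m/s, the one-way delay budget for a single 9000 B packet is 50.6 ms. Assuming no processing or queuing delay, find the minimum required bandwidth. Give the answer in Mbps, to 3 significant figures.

L = 72000 bits.
Propagation delay = 2250000 / 2.03e+08 = 11.0837 ms.
Transmission budget = 50.6 − 11.0837 = 39.5163 ms.
R ≥ L / t_tx = 72000 bits / 0.0395163 s = 1.82 Mbps.

1.82 Mbps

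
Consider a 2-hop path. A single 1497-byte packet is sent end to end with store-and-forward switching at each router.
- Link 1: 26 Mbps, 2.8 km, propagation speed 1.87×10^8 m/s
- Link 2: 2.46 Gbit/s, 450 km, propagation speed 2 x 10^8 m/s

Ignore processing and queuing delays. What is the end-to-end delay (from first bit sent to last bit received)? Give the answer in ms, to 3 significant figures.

L = 1497 × 8 = 11976 bits.
Transmission delays (L/R per hop): 0.460615, 0.00486829 ms; sum = 0.465484 ms.
Propagation delays (d/s per hop): 0.0149733, 2.25 ms; sum = 2.26497 ms.
End-to-end = 2.73 ms.

2.73 ms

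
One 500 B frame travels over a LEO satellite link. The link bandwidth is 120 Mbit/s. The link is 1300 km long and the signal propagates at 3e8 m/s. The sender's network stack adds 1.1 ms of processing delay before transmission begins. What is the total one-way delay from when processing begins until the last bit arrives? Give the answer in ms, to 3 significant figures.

L = 500 × 8 = 4000 bits.
Transmission delay = L/R = 4000 / 120000000 = 0.0333333 ms.
Propagation delay = d/s = 1300000 m / 300000000 m/s = 4.33333 ms.
Plus processing delay 1.1 ms = 1.1 ms.
Total = 5.47 ms.

5.47 ms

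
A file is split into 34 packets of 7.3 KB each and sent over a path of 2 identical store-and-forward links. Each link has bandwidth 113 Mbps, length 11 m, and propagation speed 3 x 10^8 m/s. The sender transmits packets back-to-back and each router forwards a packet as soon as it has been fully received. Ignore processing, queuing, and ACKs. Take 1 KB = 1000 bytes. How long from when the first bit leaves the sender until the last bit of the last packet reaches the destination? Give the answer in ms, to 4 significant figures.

Per-hop transmission t_tx = L/R = 58400/113000000 = 0.516814 ms.
Per-hop propagation t_prop = 11/300000000 = 3.66667e-05 ms.
Pipeline fill: first packet needs 2·t_tx to clear all hops; remaining 33 packets each add one t_tx.
Total = (2+34-1)·t_tx + 2·t_prop = 35·0.516814 + 2·3.66667e-05 = 18.09 ms.

18.09 ms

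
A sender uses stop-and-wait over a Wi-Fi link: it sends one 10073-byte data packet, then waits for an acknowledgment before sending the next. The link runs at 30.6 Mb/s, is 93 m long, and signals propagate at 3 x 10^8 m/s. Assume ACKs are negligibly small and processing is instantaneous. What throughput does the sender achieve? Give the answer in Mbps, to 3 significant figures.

30.6 Mbps

t_tx = L/R = 80584/30600000 = 0.00263346 s.
t_prop = 93/300000000 = 3.1e-07 s; RTT = 6.2e-07 s.
Cycle = t_tx + RTT = 0.00263408 s.
Throughput = L / cycle = 80584 / 0.00263408 = 30.6 Mbps.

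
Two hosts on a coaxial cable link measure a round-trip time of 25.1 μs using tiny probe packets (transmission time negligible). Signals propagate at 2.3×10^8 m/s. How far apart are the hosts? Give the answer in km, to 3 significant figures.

2.89 km

One-way propagation = RTT/2 = 12.55 μs.
d = s × t = 2.3e+08 × 1.255e-05 = 2.89 km.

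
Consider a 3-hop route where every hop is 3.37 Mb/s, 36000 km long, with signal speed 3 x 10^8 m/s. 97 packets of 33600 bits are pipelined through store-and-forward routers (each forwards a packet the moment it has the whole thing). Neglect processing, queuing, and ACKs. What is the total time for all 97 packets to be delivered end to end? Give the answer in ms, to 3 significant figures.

Per-hop transmission t_tx = L/R = 33600/3370000 = 9.97033 ms.
Per-hop propagation t_prop = 36000000/300000000 = 120 ms.
Pipeline fill: first packet needs 3·t_tx to clear all hops; remaining 96 packets each add one t_tx.
Total = (3+97-1)·t_tx + 3·t_prop = 99·9.97033 + 3·120 = 1350 ms.

1350 ms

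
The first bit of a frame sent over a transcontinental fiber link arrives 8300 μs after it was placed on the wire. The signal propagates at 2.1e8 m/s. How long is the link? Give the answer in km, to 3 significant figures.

d = s × t_prop = 210000000 × 0.0083 = 1740 km.

1740 km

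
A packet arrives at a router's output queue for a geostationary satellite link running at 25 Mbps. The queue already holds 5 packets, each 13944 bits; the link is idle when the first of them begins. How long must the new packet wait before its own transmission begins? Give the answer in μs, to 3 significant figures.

Each queued packet: L/R = 13944/25000000 = 557.76 μs.
5 queued → 2788.8 μs.
Queuing delay = 2790 μs.

2790 μs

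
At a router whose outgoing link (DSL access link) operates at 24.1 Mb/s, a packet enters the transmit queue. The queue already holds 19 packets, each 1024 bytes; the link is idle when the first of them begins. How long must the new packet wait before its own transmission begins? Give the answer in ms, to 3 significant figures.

6.46 ms

Each queued packet: L/R = 8192/24100000 = 0.339917 ms.
19 queued → 6.45842 ms.
Queuing delay = 6.46 ms.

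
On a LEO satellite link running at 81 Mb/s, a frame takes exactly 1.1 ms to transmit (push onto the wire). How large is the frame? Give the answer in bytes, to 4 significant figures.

L = R × t_tx = 81000000 b/s × 0.0011 s = 89100 bits.
In bytes: 89100 / 8 = 11140 bytes.

11140 bytes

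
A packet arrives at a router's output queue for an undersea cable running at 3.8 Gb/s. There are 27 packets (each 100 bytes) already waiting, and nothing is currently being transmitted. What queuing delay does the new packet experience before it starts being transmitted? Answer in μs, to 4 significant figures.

Each queued packet: L/R = 800/3800000000 = 0.210526 μs.
27 queued → 5.68421 μs.
Queuing delay = 5.684 μs.

5.684 μs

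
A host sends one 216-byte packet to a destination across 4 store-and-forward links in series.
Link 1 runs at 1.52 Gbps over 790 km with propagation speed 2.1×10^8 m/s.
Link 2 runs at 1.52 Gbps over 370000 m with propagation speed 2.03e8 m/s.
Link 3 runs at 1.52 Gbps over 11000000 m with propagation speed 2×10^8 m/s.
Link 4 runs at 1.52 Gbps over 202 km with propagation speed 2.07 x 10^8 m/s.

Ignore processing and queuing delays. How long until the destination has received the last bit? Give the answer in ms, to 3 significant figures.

61.6 ms

L = 216 × 8 = 1728 bits.
Transmission delay per hop = L/R = 1728/1520000000 = 0.00113684 ms; 4 hops → 0.00454737 ms.
Propagation delays (d/s per hop): 3.7619, 1.82266, 55, 0.975845 ms; sum = 61.5604 ms.
End-to-end = 61.6 ms.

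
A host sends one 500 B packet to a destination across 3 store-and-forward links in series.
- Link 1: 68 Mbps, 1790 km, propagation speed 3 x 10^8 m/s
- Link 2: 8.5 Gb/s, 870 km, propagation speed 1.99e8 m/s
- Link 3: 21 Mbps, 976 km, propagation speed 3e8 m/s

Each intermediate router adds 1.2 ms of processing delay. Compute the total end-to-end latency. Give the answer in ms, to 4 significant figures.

16.24 ms

L = 500 × 8 = 4000 bits.
Transmission delays (L/R per hop): 0.0588235, 0.000470588, 0.190476 ms; sum = 0.24977 ms.
Propagation delays (d/s per hop): 5.96667, 4.37186, 3.25333 ms; sum = 13.5919 ms.
Processing at 2 router(s): 2 × 1.2 ms = 2.4 ms.
End-to-end = 16.24 ms.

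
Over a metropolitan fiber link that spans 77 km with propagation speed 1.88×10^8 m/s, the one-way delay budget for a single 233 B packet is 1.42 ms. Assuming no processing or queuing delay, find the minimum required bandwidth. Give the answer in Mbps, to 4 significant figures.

L = 1864 bits.
Propagation delay = 77000 / 188000000 = 0.409574 ms.
Transmission budget = 1.42 − 0.409574 = 1.01043 ms.
R ≥ L / t_tx = 1864 bits / 0.00101043 s = 1.845 Mbps.

1.845 Mbps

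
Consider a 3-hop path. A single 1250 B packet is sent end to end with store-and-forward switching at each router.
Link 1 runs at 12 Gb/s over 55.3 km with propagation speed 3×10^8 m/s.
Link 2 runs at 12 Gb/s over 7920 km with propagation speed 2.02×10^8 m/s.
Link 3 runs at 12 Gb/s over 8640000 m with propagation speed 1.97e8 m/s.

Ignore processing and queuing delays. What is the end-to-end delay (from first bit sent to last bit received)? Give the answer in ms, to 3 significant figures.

83.3 ms

L = 1250 × 8 = 10000 bits.
Transmission delay per hop = L/R = 10000/12000000000 = 0.000833333 ms; 3 hops → 0.0025 ms.
Propagation delays (d/s per hop): 0.184333, 39.2079, 43.8579 ms; sum = 83.2501 ms.
End-to-end = 83.3 ms.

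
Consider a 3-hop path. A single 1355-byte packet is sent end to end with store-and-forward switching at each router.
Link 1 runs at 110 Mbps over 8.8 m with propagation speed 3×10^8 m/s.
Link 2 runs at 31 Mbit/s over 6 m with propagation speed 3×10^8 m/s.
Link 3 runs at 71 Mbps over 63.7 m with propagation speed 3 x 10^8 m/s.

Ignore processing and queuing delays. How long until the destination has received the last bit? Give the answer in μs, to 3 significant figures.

L = 1355 × 8 = 10840 bits.
Transmission delays (L/R per hop): 98.5455, 349.677, 152.676 μs; sum = 600.899 μs.
Propagation delays (d/s per hop): 0.0293333, 0.02, 0.212333 μs; sum = 0.261667 μs.
End-to-end = 601 μs.

601 μs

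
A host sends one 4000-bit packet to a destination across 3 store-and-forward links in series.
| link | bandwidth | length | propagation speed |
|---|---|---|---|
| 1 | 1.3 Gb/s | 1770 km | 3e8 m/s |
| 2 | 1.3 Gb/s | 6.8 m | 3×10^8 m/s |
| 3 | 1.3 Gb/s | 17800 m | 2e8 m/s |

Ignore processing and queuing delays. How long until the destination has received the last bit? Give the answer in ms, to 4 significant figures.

5.998 ms

Transmission delay per hop = L/R = 4000/1300000000 = 0.00307692 ms; 3 hops → 0.00923077 ms.
Propagation delays (d/s per hop): 5.9, 2.26667e-05, 0.089 ms; sum = 5.98902 ms.
End-to-end = 5.998 ms.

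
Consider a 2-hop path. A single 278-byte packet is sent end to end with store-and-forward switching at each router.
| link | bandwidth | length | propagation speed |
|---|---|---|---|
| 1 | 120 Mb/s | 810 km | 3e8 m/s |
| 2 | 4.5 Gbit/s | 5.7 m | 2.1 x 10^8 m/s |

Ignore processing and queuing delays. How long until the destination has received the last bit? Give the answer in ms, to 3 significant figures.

2.72 ms

L = 278 × 8 = 2224 bits.
Transmission delays (L/R per hop): 0.0185333, 0.000494222 ms; sum = 0.0190276 ms.
Propagation delays (d/s per hop): 2.7, 2.71429e-05 ms; sum = 2.70003 ms.
End-to-end = 2.72 ms.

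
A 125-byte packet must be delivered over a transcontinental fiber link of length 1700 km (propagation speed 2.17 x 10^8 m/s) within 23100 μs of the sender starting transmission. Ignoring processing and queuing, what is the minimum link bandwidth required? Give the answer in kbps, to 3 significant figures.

65.5 kbps

L = 1000 bits.
Propagation delay = 1700000 / 217000000 = 7834.1 μs.
Transmission budget = 23100 − 7834.1 = 15265.9 μs.
R ≥ L / t_tx = 1000 bits / 0.0152659 s = 65.5 kbps.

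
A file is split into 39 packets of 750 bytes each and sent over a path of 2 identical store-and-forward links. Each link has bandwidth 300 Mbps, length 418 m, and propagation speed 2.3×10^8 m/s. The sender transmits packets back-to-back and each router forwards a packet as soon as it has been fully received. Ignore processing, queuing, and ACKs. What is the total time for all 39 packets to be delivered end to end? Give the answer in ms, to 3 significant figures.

Per-hop transmission t_tx = L/R = 6000/300000000 = 0.02 ms.
Per-hop propagation t_prop = 418/2.3e+08 = 0.00181739 ms.
Pipeline fill: first packet needs 2·t_tx to clear all hops; remaining 38 packets each add one t_tx.
Total = (2+39-1)·t_tx + 2·t_prop = 40·0.02 + 2·0.00181739 = 0.804 ms.

0.804 ms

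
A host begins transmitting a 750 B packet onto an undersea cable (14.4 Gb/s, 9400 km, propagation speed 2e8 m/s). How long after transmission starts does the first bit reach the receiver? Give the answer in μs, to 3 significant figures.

47000 μs

First bit experiences only propagation delay: d/s = 9400000/200000000 = 47000 μs.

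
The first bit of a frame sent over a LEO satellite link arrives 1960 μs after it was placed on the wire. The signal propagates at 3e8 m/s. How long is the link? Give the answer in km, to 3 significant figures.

d = s × t_prop = 300000000 × 0.00196 = 588 km.

588 km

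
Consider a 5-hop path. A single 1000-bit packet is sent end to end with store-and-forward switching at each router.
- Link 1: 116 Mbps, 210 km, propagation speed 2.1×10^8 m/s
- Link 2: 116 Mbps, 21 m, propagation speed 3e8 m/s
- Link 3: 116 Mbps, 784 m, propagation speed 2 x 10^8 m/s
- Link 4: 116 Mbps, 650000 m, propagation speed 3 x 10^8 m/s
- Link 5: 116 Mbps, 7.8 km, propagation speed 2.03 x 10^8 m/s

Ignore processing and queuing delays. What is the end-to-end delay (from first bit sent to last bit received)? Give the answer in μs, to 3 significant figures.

Transmission delay per hop = L/R = 1000/116000000 = 8.62069 μs; 5 hops → 43.1034 μs.
Propagation delays (d/s per hop): 1000, 0.07, 3.92, 2166.67, 38.4236 μs; sum = 3209.08 μs.
End-to-end = 3250 μs.

3250 μs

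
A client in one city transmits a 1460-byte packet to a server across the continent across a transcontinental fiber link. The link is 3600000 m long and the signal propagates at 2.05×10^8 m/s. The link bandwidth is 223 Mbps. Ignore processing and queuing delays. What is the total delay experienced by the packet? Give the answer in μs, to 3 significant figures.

17600 μs

L = 1460 × 8 = 11680 bits.
Transmission delay = L/R = 11680 / 223000000 = 52.3767 μs.
Propagation delay = d/s = 3600000 m / 2.05e+08 m/s = 17561 μs.
Total = 17600 μs.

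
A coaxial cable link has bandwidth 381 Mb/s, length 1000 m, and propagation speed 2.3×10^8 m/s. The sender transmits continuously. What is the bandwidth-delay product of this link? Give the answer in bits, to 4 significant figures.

Propagation delay = 1000 / 2.3e+08 = 4.34783e-06 s.
BDP = R × t_prop = 381000000 × 4.34783e-06 = 1656.52 bits.

1657 bits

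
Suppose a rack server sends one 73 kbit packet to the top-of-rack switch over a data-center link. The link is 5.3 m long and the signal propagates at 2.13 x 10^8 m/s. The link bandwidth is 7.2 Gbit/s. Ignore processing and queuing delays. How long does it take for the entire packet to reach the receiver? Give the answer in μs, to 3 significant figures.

10.2 μs

L = 73000 bits.
Transmission delay = L/R = 73000 / 7200000000 = 10.1389 μs.
Propagation delay = d/s = 5.3 m / 213000000 m/s = 0.0248826 μs.
Total = 10.2 μs.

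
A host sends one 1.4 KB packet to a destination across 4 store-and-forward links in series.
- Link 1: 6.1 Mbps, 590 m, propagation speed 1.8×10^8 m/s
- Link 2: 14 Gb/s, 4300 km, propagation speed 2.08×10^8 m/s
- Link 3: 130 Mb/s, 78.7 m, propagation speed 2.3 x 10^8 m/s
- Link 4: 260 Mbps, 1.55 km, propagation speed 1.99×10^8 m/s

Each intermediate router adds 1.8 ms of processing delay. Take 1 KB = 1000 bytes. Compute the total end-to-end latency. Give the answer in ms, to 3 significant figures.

L = 11200 bits.
Transmission delays (L/R per hop): 1.83607, 0.0008, 0.0861538, 0.0430769 ms; sum = 1.9661 ms.
Propagation delays (d/s per hop): 0.00327778, 20.6731, 0.000342174, 0.00778894 ms; sum = 20.6845 ms.
Processing at 3 router(s): 3 × 1.8 ms = 5.4 ms.
End-to-end = 28.1 ms.

28.1 ms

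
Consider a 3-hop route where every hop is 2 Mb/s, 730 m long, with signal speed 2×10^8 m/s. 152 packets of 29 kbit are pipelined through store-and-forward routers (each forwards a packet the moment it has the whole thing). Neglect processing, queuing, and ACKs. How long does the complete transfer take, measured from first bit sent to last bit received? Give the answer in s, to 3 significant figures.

Per-hop transmission t_tx = L/R = 29000/2000000 = 0.0145 s.
Per-hop propagation t_prop = 730/200000000 = 3.65e-06 s.
Pipeline fill: first packet needs 3·t_tx to clear all hops; remaining 151 packets each add one t_tx.
Total = (3+152-1)·t_tx + 3·t_prop = 154·0.0145 + 3·3.65e-06 = 2.23 s.

2.23 s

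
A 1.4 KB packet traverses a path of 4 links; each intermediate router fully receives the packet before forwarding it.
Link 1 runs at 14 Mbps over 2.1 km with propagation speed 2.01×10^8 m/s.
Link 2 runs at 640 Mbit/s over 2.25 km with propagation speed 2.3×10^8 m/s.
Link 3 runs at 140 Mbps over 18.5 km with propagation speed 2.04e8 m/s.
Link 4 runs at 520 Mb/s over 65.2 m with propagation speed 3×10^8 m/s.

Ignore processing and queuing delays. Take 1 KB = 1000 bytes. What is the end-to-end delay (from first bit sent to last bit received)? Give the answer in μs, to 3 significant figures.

1030 μs

L = 11200 bits.
Transmission delays (L/R per hop): 800, 17.5, 80, 21.5385 μs; sum = 919.038 μs.
Propagation delays (d/s per hop): 10.4478, 9.78261, 90.6863, 0.217333 μs; sum = 111.134 μs.
End-to-end = 1030 μs.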